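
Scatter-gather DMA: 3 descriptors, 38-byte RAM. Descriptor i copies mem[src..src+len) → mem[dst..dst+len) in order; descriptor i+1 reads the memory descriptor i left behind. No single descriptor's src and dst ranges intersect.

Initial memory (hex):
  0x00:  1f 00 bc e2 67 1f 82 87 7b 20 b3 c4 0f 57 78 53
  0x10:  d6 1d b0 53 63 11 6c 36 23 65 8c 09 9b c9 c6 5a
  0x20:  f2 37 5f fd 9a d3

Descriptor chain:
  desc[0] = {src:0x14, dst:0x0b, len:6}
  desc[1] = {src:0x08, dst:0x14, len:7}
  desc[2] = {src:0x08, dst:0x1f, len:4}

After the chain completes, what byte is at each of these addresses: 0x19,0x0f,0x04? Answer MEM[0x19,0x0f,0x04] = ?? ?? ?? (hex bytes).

[0] 0x14->0x0b len=6 : 63 11 6c 36 23 65
[1] 0x08->0x14 len=7 : 7b 20 b3 63 11 6c 36
[2] 0x08->0x1f len=4 : 7b 20 b3 63
query mem[0x19]=0x6c, mem[0x0f]=0x23, mem[0x04]=0x67

MEM[0x19,0x0f,0x04] = 6c 23 67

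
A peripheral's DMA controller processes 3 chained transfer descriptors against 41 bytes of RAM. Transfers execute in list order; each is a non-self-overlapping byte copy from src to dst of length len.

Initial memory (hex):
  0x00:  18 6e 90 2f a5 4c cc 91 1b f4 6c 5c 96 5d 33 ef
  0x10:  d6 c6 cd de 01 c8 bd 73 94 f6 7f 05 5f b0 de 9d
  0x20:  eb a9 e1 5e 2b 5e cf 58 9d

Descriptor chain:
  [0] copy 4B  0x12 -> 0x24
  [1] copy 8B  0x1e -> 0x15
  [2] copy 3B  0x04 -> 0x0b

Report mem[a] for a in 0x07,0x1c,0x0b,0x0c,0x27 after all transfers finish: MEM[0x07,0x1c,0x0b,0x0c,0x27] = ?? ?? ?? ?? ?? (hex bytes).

MEM[0x07,0x1c,0x0b,0x0c,0x27] = 91 de a5 4c c8

[0] 0x12->0x24 len=4 : cd de 01 c8
[1] 0x1e->0x15 len=8 : de 9d eb a9 e1 5e cd de
[2] 0x04->0x0b len=3 : a5 4c cc
query mem[0x07]=0x91, mem[0x1c]=0xde, mem[0x0b]=0xa5, mem[0x0c]=0x4c, mem[0x27]=0xc8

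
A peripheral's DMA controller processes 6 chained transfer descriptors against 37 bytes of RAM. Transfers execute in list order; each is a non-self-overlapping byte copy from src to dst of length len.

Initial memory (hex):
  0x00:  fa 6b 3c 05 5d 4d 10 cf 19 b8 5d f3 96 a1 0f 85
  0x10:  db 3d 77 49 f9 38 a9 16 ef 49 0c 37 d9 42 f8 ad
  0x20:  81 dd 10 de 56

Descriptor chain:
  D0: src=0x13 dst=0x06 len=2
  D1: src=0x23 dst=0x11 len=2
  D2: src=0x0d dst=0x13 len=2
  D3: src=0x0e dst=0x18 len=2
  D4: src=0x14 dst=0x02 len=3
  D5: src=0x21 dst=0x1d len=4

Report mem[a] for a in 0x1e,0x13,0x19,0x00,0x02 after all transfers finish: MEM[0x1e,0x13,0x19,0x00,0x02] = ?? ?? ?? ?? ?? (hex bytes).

  after D0: wrote 2B at 0x06 = 49f9
  after D1: wrote 2B at 0x11 = de56
  after D2: wrote 2B at 0x13 = a10f
  after D3: wrote 2B at 0x18 = 0f85
  after D4: wrote 3B at 0x02 = 0f38a9
  after D5: wrote 4B at 0x1d = dd10de56
query mem[0x1e]=0x10, mem[0x13]=0xa1, mem[0x19]=0x85, mem[0x00]=0xfa, mem[0x02]=0x0f

MEM[0x1e,0x13,0x19,0x00,0x02] = 10 a1 85 fa 0f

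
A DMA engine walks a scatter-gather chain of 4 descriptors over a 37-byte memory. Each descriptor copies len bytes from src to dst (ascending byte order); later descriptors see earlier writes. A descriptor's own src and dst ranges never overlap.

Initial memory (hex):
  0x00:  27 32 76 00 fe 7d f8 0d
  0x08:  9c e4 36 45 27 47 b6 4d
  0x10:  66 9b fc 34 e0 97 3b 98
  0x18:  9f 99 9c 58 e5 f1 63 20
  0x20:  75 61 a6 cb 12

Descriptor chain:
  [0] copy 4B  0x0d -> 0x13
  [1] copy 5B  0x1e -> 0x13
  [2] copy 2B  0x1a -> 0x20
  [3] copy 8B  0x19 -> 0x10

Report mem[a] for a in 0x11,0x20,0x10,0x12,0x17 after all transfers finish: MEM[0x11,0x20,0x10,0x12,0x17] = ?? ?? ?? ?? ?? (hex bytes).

MEM[0x11,0x20,0x10,0x12,0x17] = 9c 9c 99 58 9c

#0 dst[0x13+4] := {0x47,0xb6,0x4d,0x66}
#1 dst[0x13+5] := {0x63,0x20,0x75,0x61,0xa6}
#2 dst[0x20+2] := {0x9c,0x58}
#3 dst[0x10+8] := {0x99,0x9c,0x58,0xe5,0xf1,0x63,0x20,0x9c}
query mem[0x11]=0x9c, mem[0x20]=0x9c, mem[0x10]=0x99, mem[0x12]=0x58, mem[0x17]=0x9c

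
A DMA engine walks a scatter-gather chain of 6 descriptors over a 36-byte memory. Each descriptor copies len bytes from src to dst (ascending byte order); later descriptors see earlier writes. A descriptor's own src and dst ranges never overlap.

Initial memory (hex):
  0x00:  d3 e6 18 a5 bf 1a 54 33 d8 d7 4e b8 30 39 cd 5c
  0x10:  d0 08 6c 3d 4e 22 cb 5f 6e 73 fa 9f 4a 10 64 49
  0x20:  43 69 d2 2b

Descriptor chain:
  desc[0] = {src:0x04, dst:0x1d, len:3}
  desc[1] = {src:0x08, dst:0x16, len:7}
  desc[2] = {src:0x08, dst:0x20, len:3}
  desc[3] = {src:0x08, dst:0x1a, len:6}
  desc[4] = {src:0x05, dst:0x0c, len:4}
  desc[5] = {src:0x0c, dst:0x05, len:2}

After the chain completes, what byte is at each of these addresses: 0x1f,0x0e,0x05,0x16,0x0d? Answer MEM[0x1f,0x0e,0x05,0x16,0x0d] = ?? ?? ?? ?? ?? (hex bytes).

MEM[0x1f,0x0e,0x05,0x16,0x0d] = 39 33 1a d8 54

[0] 0x04->0x1d len=3 : bf 1a 54
[1] 0x08->0x16 len=7 : d8 d7 4e b8 30 39 cd
[2] 0x08->0x20 len=3 : d8 d7 4e
[3] 0x08->0x1a len=6 : d8 d7 4e b8 30 39
[4] 0x05->0x0c len=4 : 1a 54 33 d8
[5] 0x0c->0x05 len=2 : 1a 54
query mem[0x1f]=0x39, mem[0x0e]=0x33, mem[0x05]=0x1a, mem[0x16]=0xd8, mem[0x0d]=0x54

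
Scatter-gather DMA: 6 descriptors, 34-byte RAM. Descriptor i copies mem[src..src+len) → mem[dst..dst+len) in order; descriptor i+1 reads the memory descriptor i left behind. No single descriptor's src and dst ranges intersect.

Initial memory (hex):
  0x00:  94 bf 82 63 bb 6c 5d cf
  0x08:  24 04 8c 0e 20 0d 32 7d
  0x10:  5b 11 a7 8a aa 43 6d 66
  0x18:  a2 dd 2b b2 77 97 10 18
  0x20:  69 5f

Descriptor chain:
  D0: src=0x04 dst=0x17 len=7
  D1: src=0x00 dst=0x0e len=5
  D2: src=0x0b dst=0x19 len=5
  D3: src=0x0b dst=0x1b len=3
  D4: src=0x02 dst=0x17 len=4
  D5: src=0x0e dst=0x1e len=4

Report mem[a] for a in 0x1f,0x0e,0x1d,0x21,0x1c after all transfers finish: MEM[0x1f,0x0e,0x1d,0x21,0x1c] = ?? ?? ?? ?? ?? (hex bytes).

  after D0: wrote 7B at 0x17 = bb6c5dcf24048c
  after D1: wrote 5B at 0x0e = 94bf8263bb
  after D2: wrote 5B at 0x19 = 0e200d94bf
  after D3: wrote 3B at 0x1b = 0e200d
  after D4: wrote 4B at 0x17 = 8263bb6c
  after D5: wrote 4B at 0x1e = 94bf8263
query mem[0x1f]=0xbf, mem[0x0e]=0x94, mem[0x1d]=0x0d, mem[0x21]=0x63, mem[0x1c]=0x20

MEM[0x1f,0x0e,0x1d,0x21,0x1c] = bf 94 0d 63 20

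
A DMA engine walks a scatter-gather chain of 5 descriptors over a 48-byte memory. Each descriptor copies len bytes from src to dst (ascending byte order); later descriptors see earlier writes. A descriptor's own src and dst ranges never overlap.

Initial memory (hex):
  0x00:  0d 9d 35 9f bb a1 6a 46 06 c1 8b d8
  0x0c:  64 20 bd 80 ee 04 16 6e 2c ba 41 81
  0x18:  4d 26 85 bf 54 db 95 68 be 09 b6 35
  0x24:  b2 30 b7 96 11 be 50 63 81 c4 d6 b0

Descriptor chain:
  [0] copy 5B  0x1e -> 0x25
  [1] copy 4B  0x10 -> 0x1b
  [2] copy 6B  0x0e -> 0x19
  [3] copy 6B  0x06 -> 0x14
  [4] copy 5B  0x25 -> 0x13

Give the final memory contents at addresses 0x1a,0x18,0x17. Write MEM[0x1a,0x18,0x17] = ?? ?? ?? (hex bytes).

D0: mem[0x25..0x29] <- [95 68 be 09 b6]
D1: mem[0x1b..0x1e] <- [ee 04 16 6e]
D2: mem[0x19..0x1e] <- [bd 80 ee 04 16 6e]
D3: mem[0x14..0x19] <- [6a 46 06 c1 8b d8]
D4: mem[0x13..0x17] <- [95 68 be 09 b6]
query mem[0x1a]=0x80, mem[0x18]=0x8b, mem[0x17]=0xb6

MEM[0x1a,0x18,0x17] = 80 8b b6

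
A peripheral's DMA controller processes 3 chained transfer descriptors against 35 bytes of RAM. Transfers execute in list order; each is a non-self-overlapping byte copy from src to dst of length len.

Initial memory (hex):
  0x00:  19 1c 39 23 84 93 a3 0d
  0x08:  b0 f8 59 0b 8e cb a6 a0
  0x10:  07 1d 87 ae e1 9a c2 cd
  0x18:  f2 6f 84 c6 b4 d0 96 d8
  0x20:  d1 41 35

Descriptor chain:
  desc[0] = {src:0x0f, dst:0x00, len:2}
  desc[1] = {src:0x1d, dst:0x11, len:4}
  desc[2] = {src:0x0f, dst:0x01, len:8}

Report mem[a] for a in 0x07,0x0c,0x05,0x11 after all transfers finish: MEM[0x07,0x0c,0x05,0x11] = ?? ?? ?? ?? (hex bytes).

MEM[0x07,0x0c,0x05,0x11] = 9a 8e d8 d0

D0: mem[0x00..0x01] <- [a0 07]
D1: mem[0x11..0x14] <- [d0 96 d8 d1]
D2: mem[0x01..0x08] <- [a0 07 d0 96 d8 d1 9a c2]
query mem[0x07]=0x9a, mem[0x0c]=0x8e, mem[0x05]=0xd8, mem[0x11]=0xd0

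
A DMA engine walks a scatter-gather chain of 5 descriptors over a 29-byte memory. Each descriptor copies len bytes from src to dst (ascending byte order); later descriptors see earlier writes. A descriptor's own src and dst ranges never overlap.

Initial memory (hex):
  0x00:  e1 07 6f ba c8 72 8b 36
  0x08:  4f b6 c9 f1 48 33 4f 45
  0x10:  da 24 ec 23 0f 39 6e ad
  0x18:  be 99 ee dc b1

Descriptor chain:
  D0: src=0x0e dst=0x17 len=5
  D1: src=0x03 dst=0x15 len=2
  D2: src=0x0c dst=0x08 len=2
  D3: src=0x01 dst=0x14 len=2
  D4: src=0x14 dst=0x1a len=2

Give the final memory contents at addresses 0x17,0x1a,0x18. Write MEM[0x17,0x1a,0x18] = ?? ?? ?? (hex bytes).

  after D0: wrote 5B at 0x17 = 4f45da24ec
  after D1: wrote 2B at 0x15 = bac8
  after D2: wrote 2B at 0x08 = 4833
  after D3: wrote 2B at 0x14 = 076f
  after D4: wrote 2B at 0x1a = 076f
query mem[0x17]=0x4f, mem[0x1a]=0x07, mem[0x18]=0x45

MEM[0x17,0x1a,0x18] = 4f 07 45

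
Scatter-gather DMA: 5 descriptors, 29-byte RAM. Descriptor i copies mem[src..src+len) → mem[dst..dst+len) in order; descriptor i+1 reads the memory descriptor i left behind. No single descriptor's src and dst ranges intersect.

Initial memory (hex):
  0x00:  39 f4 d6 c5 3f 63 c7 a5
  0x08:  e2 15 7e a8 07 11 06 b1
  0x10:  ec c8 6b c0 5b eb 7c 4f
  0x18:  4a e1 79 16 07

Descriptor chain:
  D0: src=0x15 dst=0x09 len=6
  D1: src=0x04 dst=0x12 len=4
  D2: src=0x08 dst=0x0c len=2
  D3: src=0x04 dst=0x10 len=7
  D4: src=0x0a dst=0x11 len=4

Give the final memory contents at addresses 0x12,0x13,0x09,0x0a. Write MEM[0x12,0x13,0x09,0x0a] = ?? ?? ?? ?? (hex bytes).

MEM[0x12,0x13,0x09,0x0a] = 4f e2 eb 7c

  after D0: wrote 6B at 0x09 = eb7c4f4ae179
  after D1: wrote 4B at 0x12 = 3f63c7a5
  after D2: wrote 2B at 0x0c = e2eb
  after D3: wrote 7B at 0x10 = 3f63c7a5e2eb7c
  after D4: wrote 4B at 0x11 = 7c4fe2eb
query mem[0x12]=0x4f, mem[0x13]=0xe2, mem[0x09]=0xeb, mem[0x0a]=0x7c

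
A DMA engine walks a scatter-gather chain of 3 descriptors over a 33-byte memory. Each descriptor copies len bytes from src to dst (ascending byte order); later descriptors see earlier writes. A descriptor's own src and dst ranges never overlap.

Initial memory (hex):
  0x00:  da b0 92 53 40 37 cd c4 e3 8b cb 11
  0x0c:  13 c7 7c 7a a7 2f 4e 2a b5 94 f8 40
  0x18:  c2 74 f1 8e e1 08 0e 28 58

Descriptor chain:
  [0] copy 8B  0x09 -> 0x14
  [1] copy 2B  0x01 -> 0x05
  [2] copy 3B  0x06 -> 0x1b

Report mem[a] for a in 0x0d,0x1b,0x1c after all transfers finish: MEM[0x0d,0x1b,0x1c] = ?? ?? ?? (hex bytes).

MEM[0x0d,0x1b,0x1c] = c7 92 c4

D0: mem[0x14..0x1b] <- [8b cb 11 13 c7 7c 7a a7]
D1: mem[0x05..0x06] <- [b0 92]
D2: mem[0x1b..0x1d] <- [92 c4 e3]
query mem[0x0d]=0xc7, mem[0x1b]=0x92, mem[0x1c]=0xc4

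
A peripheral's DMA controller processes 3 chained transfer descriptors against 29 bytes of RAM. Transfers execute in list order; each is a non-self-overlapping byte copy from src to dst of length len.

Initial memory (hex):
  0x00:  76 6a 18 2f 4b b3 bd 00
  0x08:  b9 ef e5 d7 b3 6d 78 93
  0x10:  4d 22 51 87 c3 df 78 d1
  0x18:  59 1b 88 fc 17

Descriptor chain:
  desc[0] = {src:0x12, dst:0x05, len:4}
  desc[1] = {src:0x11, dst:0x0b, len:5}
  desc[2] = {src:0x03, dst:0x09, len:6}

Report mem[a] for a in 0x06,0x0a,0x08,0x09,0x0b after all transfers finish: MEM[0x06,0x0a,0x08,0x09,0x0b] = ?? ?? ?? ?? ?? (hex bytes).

MEM[0x06,0x0a,0x08,0x09,0x0b] = 87 4b df 2f 51

#0 dst[0x05+4] := {0x51,0x87,0xc3,0xdf}
#1 dst[0x0b+5] := {0x22,0x51,0x87,0xc3,0xdf}
#2 dst[0x09+6] := {0x2f,0x4b,0x51,0x87,0xc3,0xdf}
query mem[0x06]=0x87, mem[0x0a]=0x4b, mem[0x08]=0xdf, mem[0x09]=0x2f, mem[0x0b]=0x51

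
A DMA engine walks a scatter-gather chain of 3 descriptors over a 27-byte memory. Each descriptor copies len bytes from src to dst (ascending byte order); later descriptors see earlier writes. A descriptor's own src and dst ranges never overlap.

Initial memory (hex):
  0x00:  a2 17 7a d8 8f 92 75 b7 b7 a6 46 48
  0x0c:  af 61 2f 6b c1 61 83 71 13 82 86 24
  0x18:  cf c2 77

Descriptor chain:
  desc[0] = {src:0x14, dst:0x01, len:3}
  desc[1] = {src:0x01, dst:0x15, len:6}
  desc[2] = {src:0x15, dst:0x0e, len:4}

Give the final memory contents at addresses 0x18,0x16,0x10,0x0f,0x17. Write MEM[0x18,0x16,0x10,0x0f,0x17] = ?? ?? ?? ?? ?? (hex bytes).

  after D0: wrote 3B at 0x01 = 138286
  after D1: wrote 6B at 0x15 = 1382868f9275
  after D2: wrote 4B at 0x0e = 1382868f
query mem[0x18]=0x8f, mem[0x16]=0x82, mem[0x10]=0x86, mem[0x0f]=0x82, mem[0x17]=0x86

MEM[0x18,0x16,0x10,0x0f,0x17] = 8f 82 86 82 86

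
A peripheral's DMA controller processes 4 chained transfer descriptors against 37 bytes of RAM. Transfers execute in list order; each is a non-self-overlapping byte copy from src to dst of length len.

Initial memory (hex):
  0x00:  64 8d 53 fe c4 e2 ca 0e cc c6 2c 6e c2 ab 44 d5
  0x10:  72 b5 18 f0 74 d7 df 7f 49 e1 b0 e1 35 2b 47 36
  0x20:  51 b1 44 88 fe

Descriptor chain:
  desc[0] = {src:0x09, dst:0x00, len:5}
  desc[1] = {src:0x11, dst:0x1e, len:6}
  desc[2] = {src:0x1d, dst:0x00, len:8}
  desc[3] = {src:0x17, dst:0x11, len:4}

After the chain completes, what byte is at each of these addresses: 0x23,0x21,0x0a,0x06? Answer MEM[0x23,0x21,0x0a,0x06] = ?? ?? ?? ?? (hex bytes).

[0] 0x09->0x00 len=5 : c6 2c 6e c2 ab
[1] 0x11->0x1e len=6 : b5 18 f0 74 d7 df
[2] 0x1d->0x00 len=8 : 2b b5 18 f0 74 d7 df fe
[3] 0x17->0x11 len=4 : 7f 49 e1 b0
query mem[0x23]=0xdf, mem[0x21]=0x74, mem[0x0a]=0x2c, mem[0x06]=0xdf

MEM[0x23,0x21,0x0a,0x06] = df 74 2c df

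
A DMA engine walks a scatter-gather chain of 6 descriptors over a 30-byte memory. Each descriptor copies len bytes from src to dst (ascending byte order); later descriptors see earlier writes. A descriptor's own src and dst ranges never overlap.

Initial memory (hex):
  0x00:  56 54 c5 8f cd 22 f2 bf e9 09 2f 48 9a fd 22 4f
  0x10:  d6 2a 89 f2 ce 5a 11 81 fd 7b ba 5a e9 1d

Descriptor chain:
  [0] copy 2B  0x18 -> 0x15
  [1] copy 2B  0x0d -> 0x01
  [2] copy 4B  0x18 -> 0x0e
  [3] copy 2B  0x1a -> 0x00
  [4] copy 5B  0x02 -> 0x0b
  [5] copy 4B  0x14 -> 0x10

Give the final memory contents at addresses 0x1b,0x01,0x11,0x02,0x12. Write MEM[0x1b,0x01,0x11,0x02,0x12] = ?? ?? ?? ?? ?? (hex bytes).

MEM[0x1b,0x01,0x11,0x02,0x12] = 5a 5a fd 22 7b

#0 dst[0x15+2] := {0xfd,0x7b}
#1 dst[0x01+2] := {0xfd,0x22}
#2 dst[0x0e+4] := {0xfd,0x7b,0xba,0x5a}
#3 dst[0x00+2] := {0xba,0x5a}
#4 dst[0x0b+5] := {0x22,0x8f,0xcd,0x22,0xf2}
#5 dst[0x10+4] := {0xce,0xfd,0x7b,0x81}
query mem[0x1b]=0x5a, mem[0x01]=0x5a, mem[0x11]=0xfd, mem[0x02]=0x22, mem[0x12]=0x7b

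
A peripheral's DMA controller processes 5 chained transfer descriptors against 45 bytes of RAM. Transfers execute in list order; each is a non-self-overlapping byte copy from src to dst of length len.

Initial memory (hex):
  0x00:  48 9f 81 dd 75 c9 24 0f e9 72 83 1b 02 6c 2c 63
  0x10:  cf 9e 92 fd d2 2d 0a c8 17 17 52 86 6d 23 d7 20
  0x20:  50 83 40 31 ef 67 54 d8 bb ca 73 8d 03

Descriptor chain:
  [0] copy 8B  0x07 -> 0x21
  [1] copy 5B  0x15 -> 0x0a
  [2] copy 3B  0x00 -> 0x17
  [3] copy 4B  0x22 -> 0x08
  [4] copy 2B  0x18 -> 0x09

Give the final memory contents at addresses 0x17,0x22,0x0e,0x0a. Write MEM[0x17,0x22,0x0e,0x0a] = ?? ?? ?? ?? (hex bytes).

MEM[0x17,0x22,0x0e,0x0a] = 48 e9 17 81

#0 dst[0x21+8] := {0x0f,0xe9,0x72,0x83,0x1b,0x02,0x6c,0x2c}
#1 dst[0x0a+5] := {0x2d,0x0a,0xc8,0x17,0x17}
#2 dst[0x17+3] := {0x48,0x9f,0x81}
#3 dst[0x08+4] := {0xe9,0x72,0x83,0x1b}
#4 dst[0x09+2] := {0x9f,0x81}
query mem[0x17]=0x48, mem[0x22]=0xe9, mem[0x0e]=0x17, mem[0x0a]=0x81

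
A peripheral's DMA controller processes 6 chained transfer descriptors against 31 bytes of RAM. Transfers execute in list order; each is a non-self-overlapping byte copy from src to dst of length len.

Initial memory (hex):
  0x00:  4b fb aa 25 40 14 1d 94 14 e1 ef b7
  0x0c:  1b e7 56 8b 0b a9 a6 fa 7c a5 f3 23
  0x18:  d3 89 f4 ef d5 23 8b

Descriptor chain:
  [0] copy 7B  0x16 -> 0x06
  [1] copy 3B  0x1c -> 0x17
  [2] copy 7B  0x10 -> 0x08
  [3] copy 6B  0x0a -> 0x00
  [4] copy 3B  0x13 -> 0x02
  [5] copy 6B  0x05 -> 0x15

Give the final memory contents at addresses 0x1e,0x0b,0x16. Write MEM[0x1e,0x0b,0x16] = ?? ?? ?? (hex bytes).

MEM[0x1e,0x0b,0x16] = 8b fa f3

[0] 0x16->0x06 len=7 : f3 23 d3 89 f4 ef d5
[1] 0x1c->0x17 len=3 : d5 23 8b
[2] 0x10->0x08 len=7 : 0b a9 a6 fa 7c a5 f3
[3] 0x0a->0x00 len=6 : a6 fa 7c a5 f3 8b
[4] 0x13->0x02 len=3 : fa 7c a5
[5] 0x05->0x15 len=6 : 8b f3 23 0b a9 a6
query mem[0x1e]=0x8b, mem[0x0b]=0xfa, mem[0x16]=0xf3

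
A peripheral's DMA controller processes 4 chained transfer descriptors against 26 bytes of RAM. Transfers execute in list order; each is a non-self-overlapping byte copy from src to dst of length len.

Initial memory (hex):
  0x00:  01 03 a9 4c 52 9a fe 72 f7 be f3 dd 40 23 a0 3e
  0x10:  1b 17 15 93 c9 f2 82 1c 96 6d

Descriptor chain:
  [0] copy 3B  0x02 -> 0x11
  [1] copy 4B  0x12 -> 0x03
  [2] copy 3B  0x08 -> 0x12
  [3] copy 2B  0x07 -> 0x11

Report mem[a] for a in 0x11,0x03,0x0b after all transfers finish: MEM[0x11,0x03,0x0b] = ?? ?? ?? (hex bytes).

  after D0: wrote 3B at 0x11 = a94c52
  after D1: wrote 4B at 0x03 = 4c52c9f2
  after D2: wrote 3B at 0x12 = f7bef3
  after D3: wrote 2B at 0x11 = 72f7
query mem[0x11]=0x72, mem[0x03]=0x4c, mem[0x0b]=0xdd

MEM[0x11,0x03,0x0b] = 72 4c dd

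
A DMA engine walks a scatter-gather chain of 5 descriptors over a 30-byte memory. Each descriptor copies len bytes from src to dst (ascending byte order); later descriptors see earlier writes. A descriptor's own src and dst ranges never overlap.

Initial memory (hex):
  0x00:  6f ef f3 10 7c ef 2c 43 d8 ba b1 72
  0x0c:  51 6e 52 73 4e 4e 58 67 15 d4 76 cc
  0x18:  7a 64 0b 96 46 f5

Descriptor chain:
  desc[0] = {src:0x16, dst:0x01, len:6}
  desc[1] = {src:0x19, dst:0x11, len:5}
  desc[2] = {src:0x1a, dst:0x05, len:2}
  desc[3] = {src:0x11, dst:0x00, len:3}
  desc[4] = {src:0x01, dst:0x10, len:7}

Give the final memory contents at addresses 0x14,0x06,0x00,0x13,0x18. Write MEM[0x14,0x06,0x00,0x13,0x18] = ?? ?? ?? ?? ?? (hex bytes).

#0 dst[0x01+6] := {0x76,0xcc,0x7a,0x64,0x0b,0x96}
#1 dst[0x11+5] := {0x64,0x0b,0x96,0x46,0xf5}
#2 dst[0x05+2] := {0x0b,0x96}
#3 dst[0x00+3] := {0x64,0x0b,0x96}
#4 dst[0x10+7] := {0x0b,0x96,0x7a,0x64,0x0b,0x96,0x43}
query mem[0x14]=0x0b, mem[0x06]=0x96, mem[0x00]=0x64, mem[0x13]=0x64, mem[0x18]=0x7a

MEM[0x14,0x06,0x00,0x13,0x18] = 0b 96 64 64 7a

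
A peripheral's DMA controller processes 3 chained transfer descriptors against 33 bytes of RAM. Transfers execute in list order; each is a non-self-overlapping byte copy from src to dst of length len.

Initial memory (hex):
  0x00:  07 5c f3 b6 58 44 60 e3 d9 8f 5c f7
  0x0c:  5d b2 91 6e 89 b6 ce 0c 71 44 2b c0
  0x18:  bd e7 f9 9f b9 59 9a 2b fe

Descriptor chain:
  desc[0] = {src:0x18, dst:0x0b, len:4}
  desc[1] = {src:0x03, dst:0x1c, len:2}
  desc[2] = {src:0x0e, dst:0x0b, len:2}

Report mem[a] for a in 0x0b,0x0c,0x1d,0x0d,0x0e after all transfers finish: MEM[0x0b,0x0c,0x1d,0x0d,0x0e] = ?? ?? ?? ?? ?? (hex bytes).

MEM[0x0b,0x0c,0x1d,0x0d,0x0e] = 9f 6e 58 f9 9f

#0 dst[0x0b+4] := {0xbd,0xe7,0xf9,0x9f}
#1 dst[0x1c+2] := {0xb6,0x58}
#2 dst[0x0b+2] := {0x9f,0x6e}
query mem[0x0b]=0x9f, mem[0x0c]=0x6e, mem[0x1d]=0x58, mem[0x0d]=0xf9, mem[0x0e]=0x9f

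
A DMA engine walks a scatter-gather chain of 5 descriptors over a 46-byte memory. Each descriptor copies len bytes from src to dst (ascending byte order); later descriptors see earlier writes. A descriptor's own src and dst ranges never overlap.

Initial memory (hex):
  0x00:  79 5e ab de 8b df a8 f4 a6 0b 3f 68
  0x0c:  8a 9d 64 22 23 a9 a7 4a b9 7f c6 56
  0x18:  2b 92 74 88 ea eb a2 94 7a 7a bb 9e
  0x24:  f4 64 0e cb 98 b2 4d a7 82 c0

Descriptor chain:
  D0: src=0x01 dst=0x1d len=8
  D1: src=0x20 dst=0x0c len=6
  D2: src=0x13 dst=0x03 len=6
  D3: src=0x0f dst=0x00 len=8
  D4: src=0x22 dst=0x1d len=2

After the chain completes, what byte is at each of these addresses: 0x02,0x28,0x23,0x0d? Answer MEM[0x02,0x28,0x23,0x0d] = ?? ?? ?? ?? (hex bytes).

D0: mem[0x1d..0x24] <- [5e ab de 8b df a8 f4 a6]
D1: mem[0x0c..0x11] <- [8b df a8 f4 a6 64]
D2: mem[0x03..0x08] <- [4a b9 7f c6 56 2b]
D3: mem[0x00..0x07] <- [f4 a6 64 a7 4a b9 7f c6]
D4: mem[0x1d..0x1e] <- [a8 f4]
query mem[0x02]=0x64, mem[0x28]=0x98, mem[0x23]=0xf4, mem[0x0d]=0xdf

MEM[0x02,0x28,0x23,0x0d] = 64 98 f4 df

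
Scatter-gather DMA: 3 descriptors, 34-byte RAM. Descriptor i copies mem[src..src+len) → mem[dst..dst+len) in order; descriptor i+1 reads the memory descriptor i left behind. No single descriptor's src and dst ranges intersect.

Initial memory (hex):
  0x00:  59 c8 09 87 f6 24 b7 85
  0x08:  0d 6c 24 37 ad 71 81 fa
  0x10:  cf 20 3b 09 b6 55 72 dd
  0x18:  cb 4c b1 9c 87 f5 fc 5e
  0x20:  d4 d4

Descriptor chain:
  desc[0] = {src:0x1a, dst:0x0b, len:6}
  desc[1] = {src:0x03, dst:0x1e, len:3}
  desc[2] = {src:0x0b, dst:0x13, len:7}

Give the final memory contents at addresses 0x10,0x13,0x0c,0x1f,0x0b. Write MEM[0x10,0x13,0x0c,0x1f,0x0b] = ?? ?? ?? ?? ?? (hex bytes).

#0 dst[0x0b+6] := {0xb1,0x9c,0x87,0xf5,0xfc,0x5e}
#1 dst[0x1e+3] := {0x87,0xf6,0x24}
#2 dst[0x13+7] := {0xb1,0x9c,0x87,0xf5,0xfc,0x5e,0x20}
query mem[0x10]=0x5e, mem[0x13]=0xb1, mem[0x0c]=0x9c, mem[0x1f]=0xf6, mem[0x0b]=0xb1

MEM[0x10,0x13,0x0c,0x1f,0x0b] = 5e b1 9c f6 b1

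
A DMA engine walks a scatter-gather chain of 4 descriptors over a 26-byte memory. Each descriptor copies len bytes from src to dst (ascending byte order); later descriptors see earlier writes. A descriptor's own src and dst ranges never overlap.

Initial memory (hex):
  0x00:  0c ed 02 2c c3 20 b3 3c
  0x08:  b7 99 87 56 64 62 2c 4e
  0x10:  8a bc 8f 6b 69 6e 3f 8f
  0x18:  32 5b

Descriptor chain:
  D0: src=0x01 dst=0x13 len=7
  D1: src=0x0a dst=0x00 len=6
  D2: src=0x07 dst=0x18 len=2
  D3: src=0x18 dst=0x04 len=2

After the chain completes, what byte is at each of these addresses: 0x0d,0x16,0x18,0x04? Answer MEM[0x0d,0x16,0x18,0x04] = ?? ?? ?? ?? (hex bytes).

MEM[0x0d,0x16,0x18,0x04] = 62 c3 3c 3c

#0 dst[0x13+7] := {0xed,0x02,0x2c,0xc3,0x20,0xb3,0x3c}
#1 dst[0x00+6] := {0x87,0x56,0x64,0x62,0x2c,0x4e}
#2 dst[0x18+2] := {0x3c,0xb7}
#3 dst[0x04+2] := {0x3c,0xb7}
query mem[0x0d]=0x62, mem[0x16]=0xc3, mem[0x18]=0x3c, mem[0x04]=0x3c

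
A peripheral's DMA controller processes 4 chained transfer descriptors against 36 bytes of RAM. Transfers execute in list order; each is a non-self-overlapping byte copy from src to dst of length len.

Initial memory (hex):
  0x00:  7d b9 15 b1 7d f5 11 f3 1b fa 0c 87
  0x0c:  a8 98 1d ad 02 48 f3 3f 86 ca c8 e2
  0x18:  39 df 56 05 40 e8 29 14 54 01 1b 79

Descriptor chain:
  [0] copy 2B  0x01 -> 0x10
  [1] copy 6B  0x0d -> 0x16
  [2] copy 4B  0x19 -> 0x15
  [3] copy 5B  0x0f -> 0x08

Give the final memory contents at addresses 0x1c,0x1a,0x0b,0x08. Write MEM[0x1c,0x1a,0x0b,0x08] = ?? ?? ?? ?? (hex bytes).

MEM[0x1c,0x1a,0x0b,0x08] = 40 15 f3 ad

#0 dst[0x10+2] := {0xb9,0x15}
#1 dst[0x16+6] := {0x98,0x1d,0xad,0xb9,0x15,0xf3}
#2 dst[0x15+4] := {0xb9,0x15,0xf3,0x40}
#3 dst[0x08+5] := {0xad,0xb9,0x15,0xf3,0x3f}
query mem[0x1c]=0x40, mem[0x1a]=0x15, mem[0x0b]=0xf3, mem[0x08]=0xad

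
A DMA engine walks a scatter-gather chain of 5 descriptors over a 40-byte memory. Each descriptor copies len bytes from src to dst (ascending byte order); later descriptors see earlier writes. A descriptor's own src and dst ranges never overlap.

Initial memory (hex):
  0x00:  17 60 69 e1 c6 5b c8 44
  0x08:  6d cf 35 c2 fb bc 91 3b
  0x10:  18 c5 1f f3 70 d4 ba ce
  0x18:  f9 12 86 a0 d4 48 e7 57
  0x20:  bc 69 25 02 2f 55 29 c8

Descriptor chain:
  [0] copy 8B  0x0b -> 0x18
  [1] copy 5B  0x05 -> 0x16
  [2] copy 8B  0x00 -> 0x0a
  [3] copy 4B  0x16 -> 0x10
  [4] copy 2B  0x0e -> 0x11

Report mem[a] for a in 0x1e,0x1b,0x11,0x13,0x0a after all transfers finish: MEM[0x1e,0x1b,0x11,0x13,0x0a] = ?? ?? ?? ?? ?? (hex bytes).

MEM[0x1e,0x1b,0x11,0x13,0x0a] = c5 91 c6 6d 17

D0: mem[0x18..0x1f] <- [c2 fb bc 91 3b 18 c5 1f]
D1: mem[0x16..0x1a] <- [5b c8 44 6d cf]
D2: mem[0x0a..0x11] <- [17 60 69 e1 c6 5b c8 44]
D3: mem[0x10..0x13] <- [5b c8 44 6d]
D4: mem[0x11..0x12] <- [c6 5b]
query mem[0x1e]=0xc5, mem[0x1b]=0x91, mem[0x11]=0xc6, mem[0x13]=0x6d, mem[0x0a]=0x17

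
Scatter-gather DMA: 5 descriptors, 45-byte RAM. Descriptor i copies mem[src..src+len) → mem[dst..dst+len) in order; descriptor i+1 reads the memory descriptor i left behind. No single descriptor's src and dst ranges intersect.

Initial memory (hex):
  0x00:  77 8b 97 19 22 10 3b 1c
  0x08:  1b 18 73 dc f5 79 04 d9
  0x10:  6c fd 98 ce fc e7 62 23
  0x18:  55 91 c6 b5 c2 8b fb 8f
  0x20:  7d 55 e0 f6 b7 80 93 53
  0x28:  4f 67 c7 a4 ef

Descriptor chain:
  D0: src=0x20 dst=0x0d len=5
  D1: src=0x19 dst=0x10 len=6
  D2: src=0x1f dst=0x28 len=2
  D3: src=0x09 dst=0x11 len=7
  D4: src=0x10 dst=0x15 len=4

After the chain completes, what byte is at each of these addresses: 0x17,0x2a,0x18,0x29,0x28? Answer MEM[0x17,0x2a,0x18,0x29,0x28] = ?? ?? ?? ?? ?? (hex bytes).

MEM[0x17,0x2a,0x18,0x29,0x28] = 73 c7 dc 7d 8f

  after D0: wrote 5B at 0x0d = 7d55e0f6b7
  after D1: wrote 6B at 0x10 = 91c6b5c28bfb
  after D2: wrote 2B at 0x28 = 8f7d
  after D3: wrote 7B at 0x11 = 1873dcf57d55e0
  after D4: wrote 4B at 0x15 = 911873dc
query mem[0x17]=0x73, mem[0x2a]=0xc7, mem[0x18]=0xdc, mem[0x29]=0x7d, mem[0x28]=0x8f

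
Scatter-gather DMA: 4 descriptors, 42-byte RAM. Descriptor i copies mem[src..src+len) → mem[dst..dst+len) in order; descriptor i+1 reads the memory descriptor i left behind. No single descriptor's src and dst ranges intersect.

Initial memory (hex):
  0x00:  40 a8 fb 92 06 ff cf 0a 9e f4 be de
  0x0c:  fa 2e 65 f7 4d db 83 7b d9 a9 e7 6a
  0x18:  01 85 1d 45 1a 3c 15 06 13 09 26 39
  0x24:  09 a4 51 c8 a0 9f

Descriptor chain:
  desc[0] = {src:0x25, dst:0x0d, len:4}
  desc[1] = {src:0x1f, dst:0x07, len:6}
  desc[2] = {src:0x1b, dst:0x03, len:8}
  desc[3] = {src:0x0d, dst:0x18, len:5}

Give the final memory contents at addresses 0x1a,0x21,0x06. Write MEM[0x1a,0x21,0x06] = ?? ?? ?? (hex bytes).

#0 dst[0x0d+4] := {0xa4,0x51,0xc8,0xa0}
#1 dst[0x07+6] := {0x06,0x13,0x09,0x26,0x39,0x09}
#2 dst[0x03+8] := {0x45,0x1a,0x3c,0x15,0x06,0x13,0x09,0x26}
#3 dst[0x18+5] := {0xa4,0x51,0xc8,0xa0,0xdb}
query mem[0x1a]=0xc8, mem[0x21]=0x09, mem[0x06]=0x15

MEM[0x1a,0x21,0x06] = c8 09 15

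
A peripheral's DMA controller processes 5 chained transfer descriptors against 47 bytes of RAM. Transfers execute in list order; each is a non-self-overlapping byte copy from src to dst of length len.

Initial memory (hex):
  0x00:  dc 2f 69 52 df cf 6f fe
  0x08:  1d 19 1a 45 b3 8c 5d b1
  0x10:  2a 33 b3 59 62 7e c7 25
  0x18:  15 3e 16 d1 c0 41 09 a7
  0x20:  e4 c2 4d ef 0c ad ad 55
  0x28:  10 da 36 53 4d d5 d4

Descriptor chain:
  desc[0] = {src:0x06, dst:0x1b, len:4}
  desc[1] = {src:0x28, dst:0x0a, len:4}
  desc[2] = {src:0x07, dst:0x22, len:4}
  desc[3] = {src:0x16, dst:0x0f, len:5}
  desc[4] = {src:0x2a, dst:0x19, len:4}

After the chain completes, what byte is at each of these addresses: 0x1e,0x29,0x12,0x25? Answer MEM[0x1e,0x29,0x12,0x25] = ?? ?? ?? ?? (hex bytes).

MEM[0x1e,0x29,0x12,0x25] = 19 da 3e 10

D0: mem[0x1b..0x1e] <- [6f fe 1d 19]
D1: mem[0x0a..0x0d] <- [10 da 36 53]
D2: mem[0x22..0x25] <- [fe 1d 19 10]
D3: mem[0x0f..0x13] <- [c7 25 15 3e 16]
D4: mem[0x19..0x1c] <- [36 53 4d d5]
query mem[0x1e]=0x19, mem[0x29]=0xda, mem[0x12]=0x3e, mem[0x25]=0x10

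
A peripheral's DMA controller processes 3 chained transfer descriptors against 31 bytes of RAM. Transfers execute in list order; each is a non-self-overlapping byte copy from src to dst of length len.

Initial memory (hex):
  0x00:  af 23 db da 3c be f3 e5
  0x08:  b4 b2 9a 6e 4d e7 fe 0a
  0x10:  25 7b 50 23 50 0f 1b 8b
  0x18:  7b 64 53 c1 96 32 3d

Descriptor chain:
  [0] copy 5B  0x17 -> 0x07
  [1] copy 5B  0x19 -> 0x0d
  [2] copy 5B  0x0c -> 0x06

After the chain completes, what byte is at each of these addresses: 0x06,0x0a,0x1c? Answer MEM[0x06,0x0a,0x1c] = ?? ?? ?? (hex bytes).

[0] 0x17->0x07 len=5 : 8b 7b 64 53 c1
[1] 0x19->0x0d len=5 : 64 53 c1 96 32
[2] 0x0c->0x06 len=5 : 4d 64 53 c1 96
query mem[0x06]=0x4d, mem[0x0a]=0x96, mem[0x1c]=0x96

MEM[0x06,0x0a,0x1c] = 4d 96 96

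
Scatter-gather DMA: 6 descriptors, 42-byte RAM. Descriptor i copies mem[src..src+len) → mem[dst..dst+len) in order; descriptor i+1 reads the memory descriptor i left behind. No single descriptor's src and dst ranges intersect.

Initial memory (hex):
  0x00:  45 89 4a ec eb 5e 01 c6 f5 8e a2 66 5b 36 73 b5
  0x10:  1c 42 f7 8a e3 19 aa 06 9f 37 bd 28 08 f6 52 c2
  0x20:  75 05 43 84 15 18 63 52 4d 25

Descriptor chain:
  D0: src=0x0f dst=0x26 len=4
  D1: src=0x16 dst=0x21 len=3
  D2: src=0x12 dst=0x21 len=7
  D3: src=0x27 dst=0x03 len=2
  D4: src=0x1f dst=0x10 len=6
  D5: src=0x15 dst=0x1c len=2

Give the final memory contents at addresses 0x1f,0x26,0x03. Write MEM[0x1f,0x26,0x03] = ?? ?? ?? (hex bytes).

#0 dst[0x26+4] := {0xb5,0x1c,0x42,0xf7}
#1 dst[0x21+3] := {0xaa,0x06,0x9f}
#2 dst[0x21+7] := {0xf7,0x8a,0xe3,0x19,0xaa,0x06,0x9f}
#3 dst[0x03+2] := {0x9f,0x42}
#4 dst[0x10+6] := {0xc2,0x75,0xf7,0x8a,0xe3,0x19}
#5 dst[0x1c+2] := {0x19,0xaa}
query mem[0x1f]=0xc2, mem[0x26]=0x06, mem[0x03]=0x9f

MEM[0x1f,0x26,0x03] = c2 06 9f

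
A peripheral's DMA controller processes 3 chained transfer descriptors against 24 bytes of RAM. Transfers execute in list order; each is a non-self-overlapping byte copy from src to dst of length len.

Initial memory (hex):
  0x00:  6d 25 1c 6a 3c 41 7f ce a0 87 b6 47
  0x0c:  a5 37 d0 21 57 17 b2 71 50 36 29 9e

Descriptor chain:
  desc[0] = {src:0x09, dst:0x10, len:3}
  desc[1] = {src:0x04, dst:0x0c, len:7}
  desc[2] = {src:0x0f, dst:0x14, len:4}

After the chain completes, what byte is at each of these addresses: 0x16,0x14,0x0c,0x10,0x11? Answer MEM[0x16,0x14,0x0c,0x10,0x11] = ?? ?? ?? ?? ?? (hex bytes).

MEM[0x16,0x14,0x0c,0x10,0x11] = 87 ce 3c a0 87

#0 dst[0x10+3] := {0x87,0xb6,0x47}
#1 dst[0x0c+7] := {0x3c,0x41,0x7f,0xce,0xa0,0x87,0xb6}
#2 dst[0x14+4] := {0xce,0xa0,0x87,0xb6}
query mem[0x16]=0x87, mem[0x14]=0xce, mem[0x0c]=0x3c, mem[0x10]=0xa0, mem[0x11]=0x87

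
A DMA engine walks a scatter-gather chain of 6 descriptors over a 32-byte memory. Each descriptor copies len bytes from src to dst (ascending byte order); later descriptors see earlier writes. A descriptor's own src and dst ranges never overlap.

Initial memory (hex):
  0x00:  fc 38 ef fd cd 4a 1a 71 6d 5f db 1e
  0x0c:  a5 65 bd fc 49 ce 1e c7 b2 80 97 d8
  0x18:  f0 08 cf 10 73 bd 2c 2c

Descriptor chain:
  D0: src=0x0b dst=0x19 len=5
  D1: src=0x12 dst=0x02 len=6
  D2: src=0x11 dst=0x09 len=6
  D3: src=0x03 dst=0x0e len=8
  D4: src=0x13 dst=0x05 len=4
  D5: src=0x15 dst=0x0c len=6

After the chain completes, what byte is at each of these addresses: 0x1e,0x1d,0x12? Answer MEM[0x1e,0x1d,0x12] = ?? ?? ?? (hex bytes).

MEM[0x1e,0x1d,0x12] = 2c fc d8

#0 dst[0x19+5] := {0x1e,0xa5,0x65,0xbd,0xfc}
#1 dst[0x02+6] := {0x1e,0xc7,0xb2,0x80,0x97,0xd8}
#2 dst[0x09+6] := {0xce,0x1e,0xc7,0xb2,0x80,0x97}
#3 dst[0x0e+8] := {0xc7,0xb2,0x80,0x97,0xd8,0x6d,0xce,0x1e}
#4 dst[0x05+4] := {0x6d,0xce,0x1e,0x97}
#5 dst[0x0c+6] := {0x1e,0x97,0xd8,0xf0,0x1e,0xa5}
query mem[0x1e]=0x2c, mem[0x1d]=0xfc, mem[0x12]=0xd8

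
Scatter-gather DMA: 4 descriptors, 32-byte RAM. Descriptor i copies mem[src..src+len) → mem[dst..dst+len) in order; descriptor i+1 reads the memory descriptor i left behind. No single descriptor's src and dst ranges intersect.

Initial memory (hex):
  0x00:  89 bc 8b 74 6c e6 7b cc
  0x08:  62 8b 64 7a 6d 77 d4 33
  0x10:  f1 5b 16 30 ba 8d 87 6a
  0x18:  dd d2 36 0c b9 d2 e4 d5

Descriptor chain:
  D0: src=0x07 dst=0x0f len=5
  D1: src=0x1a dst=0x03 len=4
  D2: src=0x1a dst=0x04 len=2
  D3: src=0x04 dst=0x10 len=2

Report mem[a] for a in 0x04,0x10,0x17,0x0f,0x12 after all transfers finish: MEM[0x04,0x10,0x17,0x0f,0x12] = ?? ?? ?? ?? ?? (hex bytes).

  after D0: wrote 5B at 0x0f = cc628b647a
  after D1: wrote 4B at 0x03 = 360cb9d2
  after D2: wrote 2B at 0x04 = 360c
  after D3: wrote 2B at 0x10 = 360c
query mem[0x04]=0x36, mem[0x10]=0x36, mem[0x17]=0x6a, mem[0x0f]=0xcc, mem[0x12]=0x64

MEM[0x04,0x10,0x17,0x0f,0x12] = 36 36 6a cc 64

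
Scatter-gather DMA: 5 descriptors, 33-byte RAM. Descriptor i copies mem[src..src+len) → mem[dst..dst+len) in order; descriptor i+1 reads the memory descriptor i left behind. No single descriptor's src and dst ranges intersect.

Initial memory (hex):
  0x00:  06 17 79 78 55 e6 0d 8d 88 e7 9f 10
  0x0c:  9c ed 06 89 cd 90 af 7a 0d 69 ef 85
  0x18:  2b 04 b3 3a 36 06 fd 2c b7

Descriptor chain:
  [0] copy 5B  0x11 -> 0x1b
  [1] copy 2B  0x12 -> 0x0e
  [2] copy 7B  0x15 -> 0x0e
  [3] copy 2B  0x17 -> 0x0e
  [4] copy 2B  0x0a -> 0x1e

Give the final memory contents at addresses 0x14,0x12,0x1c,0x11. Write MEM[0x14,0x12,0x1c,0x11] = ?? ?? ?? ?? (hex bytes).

#0 dst[0x1b+5] := {0x90,0xaf,0x7a,0x0d,0x69}
#1 dst[0x0e+2] := {0xaf,0x7a}
#2 dst[0x0e+7] := {0x69,0xef,0x85,0x2b,0x04,0xb3,0x90}
#3 dst[0x0e+2] := {0x85,0x2b}
#4 dst[0x1e+2] := {0x9f,0x10}
query mem[0x14]=0x90, mem[0x12]=0x04, mem[0x1c]=0xaf, mem[0x11]=0x2b

MEM[0x14,0x12,0x1c,0x11] = 90 04 af 2b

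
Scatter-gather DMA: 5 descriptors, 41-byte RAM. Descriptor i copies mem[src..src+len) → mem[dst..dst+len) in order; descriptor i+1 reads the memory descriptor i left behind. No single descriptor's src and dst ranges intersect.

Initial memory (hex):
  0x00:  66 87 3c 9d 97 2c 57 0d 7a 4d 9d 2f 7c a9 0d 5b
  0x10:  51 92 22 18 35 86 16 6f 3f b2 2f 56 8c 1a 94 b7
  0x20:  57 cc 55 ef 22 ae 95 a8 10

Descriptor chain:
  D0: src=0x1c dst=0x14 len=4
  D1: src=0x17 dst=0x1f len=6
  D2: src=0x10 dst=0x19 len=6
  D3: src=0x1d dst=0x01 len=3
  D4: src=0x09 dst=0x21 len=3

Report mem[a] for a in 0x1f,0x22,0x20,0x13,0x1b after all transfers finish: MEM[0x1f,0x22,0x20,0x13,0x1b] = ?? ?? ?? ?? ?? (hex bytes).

MEM[0x1f,0x22,0x20,0x13,0x1b] = b7 9d 3f 18 22

[0] 0x1c->0x14 len=4 : 8c 1a 94 b7
[1] 0x17->0x1f len=6 : b7 3f b2 2f 56 8c
[2] 0x10->0x19 len=6 : 51 92 22 18 8c 1a
[3] 0x1d->0x01 len=3 : 8c 1a b7
[4] 0x09->0x21 len=3 : 4d 9d 2f
query mem[0x1f]=0xb7, mem[0x22]=0x9d, mem[0x20]=0x3f, mem[0x13]=0x18, mem[0x1b]=0x22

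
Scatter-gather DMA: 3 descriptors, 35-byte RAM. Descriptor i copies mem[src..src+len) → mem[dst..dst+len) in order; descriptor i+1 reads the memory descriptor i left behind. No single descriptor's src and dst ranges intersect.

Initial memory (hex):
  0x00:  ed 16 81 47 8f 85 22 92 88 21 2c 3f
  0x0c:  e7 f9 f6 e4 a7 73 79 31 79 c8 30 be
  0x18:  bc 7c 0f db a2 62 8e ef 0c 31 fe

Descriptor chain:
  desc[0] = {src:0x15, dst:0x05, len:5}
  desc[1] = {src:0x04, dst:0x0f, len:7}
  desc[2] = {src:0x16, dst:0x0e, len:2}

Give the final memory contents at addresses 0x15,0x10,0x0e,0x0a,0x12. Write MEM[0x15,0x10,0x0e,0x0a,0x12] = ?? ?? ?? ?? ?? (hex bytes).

MEM[0x15,0x10,0x0e,0x0a,0x12] = 2c c8 30 2c be

#0 dst[0x05+5] := {0xc8,0x30,0xbe,0xbc,0x7c}
#1 dst[0x0f+7] := {0x8f,0xc8,0x30,0xbe,0xbc,0x7c,0x2c}
#2 dst[0x0e+2] := {0x30,0xbe}
query mem[0x15]=0x2c, mem[0x10]=0xc8, mem[0x0e]=0x30, mem[0x0a]=0x2c, mem[0x12]=0xbe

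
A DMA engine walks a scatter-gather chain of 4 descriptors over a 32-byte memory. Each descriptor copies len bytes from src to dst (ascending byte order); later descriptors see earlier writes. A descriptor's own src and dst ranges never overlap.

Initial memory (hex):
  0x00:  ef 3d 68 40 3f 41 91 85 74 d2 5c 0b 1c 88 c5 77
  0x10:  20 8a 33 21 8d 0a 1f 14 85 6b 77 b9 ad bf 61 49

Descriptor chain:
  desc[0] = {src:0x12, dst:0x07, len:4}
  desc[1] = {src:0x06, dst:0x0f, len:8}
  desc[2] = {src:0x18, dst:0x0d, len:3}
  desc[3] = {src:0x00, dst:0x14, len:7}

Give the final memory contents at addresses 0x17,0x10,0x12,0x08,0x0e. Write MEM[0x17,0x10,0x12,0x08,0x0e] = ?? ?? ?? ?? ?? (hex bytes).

MEM[0x17,0x10,0x12,0x08,0x0e] = 40 33 8d 21 6b

D0: mem[0x07..0x0a] <- [33 21 8d 0a]
D1: mem[0x0f..0x16] <- [91 33 21 8d 0a 0b 1c 88]
D2: mem[0x0d..0x0f] <- [85 6b 77]
D3: mem[0x14..0x1a] <- [ef 3d 68 40 3f 41 91]
query mem[0x17]=0x40, mem[0x10]=0x33, mem[0x12]=0x8d, mem[0x08]=0x21, mem[0x0e]=0x6b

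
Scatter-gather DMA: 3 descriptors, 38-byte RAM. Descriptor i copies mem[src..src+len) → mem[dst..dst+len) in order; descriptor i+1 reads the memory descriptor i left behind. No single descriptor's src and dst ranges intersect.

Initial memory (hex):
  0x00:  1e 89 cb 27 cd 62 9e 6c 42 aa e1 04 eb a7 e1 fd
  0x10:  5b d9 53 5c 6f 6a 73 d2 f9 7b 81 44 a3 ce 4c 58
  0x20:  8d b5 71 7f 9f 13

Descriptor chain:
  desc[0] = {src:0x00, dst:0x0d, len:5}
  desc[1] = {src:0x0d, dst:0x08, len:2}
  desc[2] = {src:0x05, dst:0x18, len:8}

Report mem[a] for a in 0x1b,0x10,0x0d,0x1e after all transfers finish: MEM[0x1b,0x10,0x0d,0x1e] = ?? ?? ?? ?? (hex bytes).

[0] 0x00->0x0d len=5 : 1e 89 cb 27 cd
[1] 0x0d->0x08 len=2 : 1e 89
[2] 0x05->0x18 len=8 : 62 9e 6c 1e 89 e1 04 eb
query mem[0x1b]=0x1e, mem[0x10]=0x27, mem[0x0d]=0x1e, mem[0x1e]=0x04

MEM[0x1b,0x10,0x0d,0x1e] = 1e 27 1e 04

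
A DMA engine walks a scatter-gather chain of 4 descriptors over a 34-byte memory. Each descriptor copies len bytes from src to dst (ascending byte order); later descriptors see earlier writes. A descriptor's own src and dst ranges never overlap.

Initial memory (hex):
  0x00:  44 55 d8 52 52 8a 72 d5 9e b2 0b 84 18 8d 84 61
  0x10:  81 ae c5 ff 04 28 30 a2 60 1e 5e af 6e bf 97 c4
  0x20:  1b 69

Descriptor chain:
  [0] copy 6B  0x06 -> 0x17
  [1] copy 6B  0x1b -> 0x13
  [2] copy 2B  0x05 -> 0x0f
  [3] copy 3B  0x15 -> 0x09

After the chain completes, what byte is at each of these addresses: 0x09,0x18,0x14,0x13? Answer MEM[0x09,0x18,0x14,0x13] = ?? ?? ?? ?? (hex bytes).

MEM[0x09,0x18,0x14,0x13] = bf 1b 84 0b

D0: mem[0x17..0x1c] <- [72 d5 9e b2 0b 84]
D1: mem[0x13..0x18] <- [0b 84 bf 97 c4 1b]
D2: mem[0x0f..0x10] <- [8a 72]
D3: mem[0x09..0x0b] <- [bf 97 c4]
query mem[0x09]=0xbf, mem[0x18]=0x1b, mem[0x14]=0x84, mem[0x13]=0x0b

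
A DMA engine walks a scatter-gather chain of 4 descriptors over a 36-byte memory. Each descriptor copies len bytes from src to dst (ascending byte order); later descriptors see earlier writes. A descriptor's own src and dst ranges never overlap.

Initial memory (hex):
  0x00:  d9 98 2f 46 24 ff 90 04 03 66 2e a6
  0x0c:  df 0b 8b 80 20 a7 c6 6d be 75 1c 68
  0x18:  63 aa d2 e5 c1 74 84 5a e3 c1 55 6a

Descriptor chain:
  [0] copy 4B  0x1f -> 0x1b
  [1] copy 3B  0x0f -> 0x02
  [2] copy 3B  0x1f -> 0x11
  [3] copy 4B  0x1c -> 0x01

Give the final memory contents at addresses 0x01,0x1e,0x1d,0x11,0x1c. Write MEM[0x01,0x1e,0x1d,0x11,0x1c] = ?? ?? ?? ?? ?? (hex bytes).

  after D0: wrote 4B at 0x1b = 5ae3c155
  after D1: wrote 3B at 0x02 = 8020a7
  after D2: wrote 3B at 0x11 = 5ae3c1
  after D3: wrote 4B at 0x01 = e3c1555a
query mem[0x01]=0xe3, mem[0x1e]=0x55, mem[0x1d]=0xc1, mem[0x11]=0x5a, mem[0x1c]=0xe3

MEM[0x01,0x1e,0x1d,0x11,0x1c] = e3 55 c1 5a e3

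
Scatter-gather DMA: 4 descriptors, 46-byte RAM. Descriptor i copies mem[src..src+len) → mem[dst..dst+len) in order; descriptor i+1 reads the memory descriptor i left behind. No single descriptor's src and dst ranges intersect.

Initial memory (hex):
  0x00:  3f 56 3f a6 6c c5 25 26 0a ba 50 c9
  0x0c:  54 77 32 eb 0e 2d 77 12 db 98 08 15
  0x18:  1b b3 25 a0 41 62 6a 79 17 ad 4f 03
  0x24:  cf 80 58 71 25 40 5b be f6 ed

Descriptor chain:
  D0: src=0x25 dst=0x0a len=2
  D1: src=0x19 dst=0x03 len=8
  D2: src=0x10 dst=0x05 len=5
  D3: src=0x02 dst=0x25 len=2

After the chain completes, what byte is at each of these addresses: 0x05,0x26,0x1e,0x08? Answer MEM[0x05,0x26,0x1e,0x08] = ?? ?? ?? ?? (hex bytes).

D0: mem[0x0a..0x0b] <- [80 58]
D1: mem[0x03..0x0a] <- [b3 25 a0 41 62 6a 79 17]
D2: mem[0x05..0x09] <- [0e 2d 77 12 db]
D3: mem[0x25..0x26] <- [3f b3]
query mem[0x05]=0x0e, mem[0x26]=0xb3, mem[0x1e]=0x6a, mem[0x08]=0x12

MEM[0x05,0x26,0x1e,0x08] = 0e b3 6a 12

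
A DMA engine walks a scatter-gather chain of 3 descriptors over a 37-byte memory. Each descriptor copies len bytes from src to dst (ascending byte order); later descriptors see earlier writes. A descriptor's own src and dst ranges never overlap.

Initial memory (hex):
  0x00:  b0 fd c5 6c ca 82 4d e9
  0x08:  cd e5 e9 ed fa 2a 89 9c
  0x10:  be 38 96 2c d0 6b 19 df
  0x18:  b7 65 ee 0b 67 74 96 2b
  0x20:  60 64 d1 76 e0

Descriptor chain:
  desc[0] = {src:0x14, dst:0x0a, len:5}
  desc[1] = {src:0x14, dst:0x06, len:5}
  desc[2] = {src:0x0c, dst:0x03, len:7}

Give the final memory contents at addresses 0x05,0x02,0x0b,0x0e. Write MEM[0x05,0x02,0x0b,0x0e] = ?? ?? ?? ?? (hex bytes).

MEM[0x05,0x02,0x0b,0x0e] = b7 c5 6b b7

  after D0: wrote 5B at 0x0a = d06b19dfb7
  after D1: wrote 5B at 0x06 = d06b19dfb7
  after D2: wrote 7B at 0x03 = 19dfb79cbe3896
query mem[0x05]=0xb7, mem[0x02]=0xc5, mem[0x0b]=0x6b, mem[0x0e]=0xb7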